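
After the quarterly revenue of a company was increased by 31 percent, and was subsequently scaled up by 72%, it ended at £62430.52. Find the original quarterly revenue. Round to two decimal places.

The overall multiplier applied was 1.31 × 1.72 = 2.2532.
So the original quarterly revenue was £62430.52 ÷ 2.2532 ≈ £27707.49.

£27707.49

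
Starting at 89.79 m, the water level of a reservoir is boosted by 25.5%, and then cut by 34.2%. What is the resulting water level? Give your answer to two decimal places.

Each change multiplies by a factor: 1.255 × 0.658 = 0.82579.
89.79 × 0.82579 = 74.1476841 ≈ 74.15.

74.15 m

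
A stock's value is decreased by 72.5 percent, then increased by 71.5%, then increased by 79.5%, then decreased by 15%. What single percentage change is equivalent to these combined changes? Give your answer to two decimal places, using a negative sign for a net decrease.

-28.04%

A 72.5% decrease multiplies by 0.275.
Then a 71.5% increase: 0.275 × 1.715 = 0.471625.
Then a 79.5% increase: 0.471625 × 1.795 = 0.846566875.
Then a 15% decrease: 0.846566875 × 0.85 = 0.71958184375.
Overall factor 0.71958184375, i.e. -28.04%.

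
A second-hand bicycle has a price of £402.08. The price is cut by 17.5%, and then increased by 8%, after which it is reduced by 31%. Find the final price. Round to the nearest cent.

£247.19

17.5% decrease: £402.08 × 0.825 = £331.716.
8% increase: £331.716 × 1.08 = £358.25328.
After the 31% decrease: £358.25328 × 0.69 = £247.1947632 ≈ £247.19.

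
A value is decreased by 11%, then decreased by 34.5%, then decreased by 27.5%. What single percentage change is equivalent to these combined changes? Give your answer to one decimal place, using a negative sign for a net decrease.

-57.7%

An 11% decrease multiplies by 0.89.
Then a 34.5% decrease: 0.89 × 0.655 = 0.58295.
Then a 27.5% decrease: 0.58295 × 0.725 = 0.42263875.
Overall factor 0.42263875, i.e. -57.7%.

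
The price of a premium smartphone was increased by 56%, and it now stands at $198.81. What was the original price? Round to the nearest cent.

$127.44

The overall multiplier applied was 1.56.
So the original price was $198.81 ÷ 1.56 ≈ $127.44.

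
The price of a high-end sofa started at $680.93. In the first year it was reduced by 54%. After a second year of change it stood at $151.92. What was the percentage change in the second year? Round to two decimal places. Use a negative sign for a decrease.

-51.50%

After the first year: $680.93 × 0.46 = $313.2278.
Second-year multiplier: $151.92 ÷ $313.2278 ≈ 0.485014.
That is a change of -51.50%.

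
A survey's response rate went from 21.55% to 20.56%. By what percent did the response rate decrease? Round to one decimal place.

4.6%

The change is 20.56 − 21.55 = -0.99 percentage points.
Relative to the original 21.55%, that is -0.99 ÷ 21.55 ≈ -4.6%.
So the response rate fell by 4.6%.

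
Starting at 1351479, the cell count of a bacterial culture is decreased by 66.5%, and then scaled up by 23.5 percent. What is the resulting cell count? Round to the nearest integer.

559141

66.5% decrease: 1351479 × 0.335 = 452745.465.
23.5% increase: 452745.465 × 1.235 = 559140.649275 ≈ 559141.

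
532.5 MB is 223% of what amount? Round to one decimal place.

532.5 MB ÷ 2.23 ≈ 238.8 MB.

238.8 MB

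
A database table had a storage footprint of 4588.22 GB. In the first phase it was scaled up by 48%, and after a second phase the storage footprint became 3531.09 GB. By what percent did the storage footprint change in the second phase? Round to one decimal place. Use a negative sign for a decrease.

After the first phase: 4588.22 × 1.48 = 6790.5656.
Second-phase multiplier: 3531.09 ÷ 6790.5656 ≈ 0.52.
That is a change of -48.0%.

-48.0%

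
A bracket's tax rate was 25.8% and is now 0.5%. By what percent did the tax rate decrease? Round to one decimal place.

The change is 0.5 − 25.8 = -25.3 percentage points.
Relative to the original 25.8%, that is -25.3 ÷ 25.8 ≈ -98.1%.
So the tax rate fell by 98.1%.

98.1%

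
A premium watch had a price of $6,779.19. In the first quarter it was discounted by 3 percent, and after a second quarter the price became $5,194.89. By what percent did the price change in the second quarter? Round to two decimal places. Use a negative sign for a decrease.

-21.00%

After the first quarter: $6,779.19 × 0.97 = $6575.8143.
Second-quarter multiplier: $5,194.89 ÷ $6575.8143 ≈ 0.789999.
That is a change of -21.00%.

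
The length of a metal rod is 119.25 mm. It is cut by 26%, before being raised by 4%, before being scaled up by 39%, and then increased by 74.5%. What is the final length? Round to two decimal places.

222.60 mm

Each change multiplies by a factor: 0.74 × 1.04 × 1.39 × 1.745 = 1.86670328.
119.25 × 1.86670328 = 222.60436614 ≈ 222.60.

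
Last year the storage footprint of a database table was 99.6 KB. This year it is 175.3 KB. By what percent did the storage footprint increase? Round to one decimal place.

Change: 175.3 − 99.6 = 75.7.
Relative to the original: 75.7 ÷ 99.6 ≈ 76.0%.
So the storage footprint increased by 76.0%.

76.0%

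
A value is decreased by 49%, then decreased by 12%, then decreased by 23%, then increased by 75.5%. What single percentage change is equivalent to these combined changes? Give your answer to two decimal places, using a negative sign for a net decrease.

-39.35%

A 49% decrease multiplies by 0.51.
Then a 12% decrease: 0.51 × 0.88 = 0.4488.
Then a 23% decrease: 0.4488 × 0.77 = 0.345576.
Then a 75.5% increase: 0.345576 × 1.755 = 0.60648588.
Overall factor 0.60648588, i.e. -39.35%.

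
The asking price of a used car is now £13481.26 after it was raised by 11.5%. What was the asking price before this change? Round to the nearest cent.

£12090.82

The overall multiplier applied was 1.115.
So the original asking price was £13481.26 ÷ 1.115 ≈ £12090.82.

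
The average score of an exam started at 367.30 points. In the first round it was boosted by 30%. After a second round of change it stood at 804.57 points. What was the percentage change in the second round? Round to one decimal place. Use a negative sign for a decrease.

After the first round: 367.30 × 1.3 = 477.49.
Second-round multiplier: 804.57 ÷ 477.49 ≈ 1.685.
That is a change of 68.5%.

68.5%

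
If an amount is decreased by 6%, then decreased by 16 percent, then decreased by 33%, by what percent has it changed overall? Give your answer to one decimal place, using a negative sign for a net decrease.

The combined multiplier is 0.94 × 0.84 × 0.67 = 0.529032.
That corresponds to a decrease of 47.1%.

-47.1%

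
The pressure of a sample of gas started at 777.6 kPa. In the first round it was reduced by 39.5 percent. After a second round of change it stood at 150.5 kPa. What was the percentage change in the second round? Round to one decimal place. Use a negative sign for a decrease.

After the first round: 777.6 × 0.605 = 470.448.
Second-round multiplier: 150.5 ÷ 470.448 ≈ 0.31991.
That is a change of -68.0%.

-68.0%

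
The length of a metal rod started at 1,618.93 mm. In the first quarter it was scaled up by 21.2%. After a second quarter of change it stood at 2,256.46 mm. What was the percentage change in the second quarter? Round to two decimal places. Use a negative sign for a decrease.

15.00%

After the first quarter: 1,618.93 × 1.212 = 1962.14316.
Second-quarter multiplier: 2,256.46 ÷ 1962.14316 ≈ 1.149998.
That is a change of 15.00%.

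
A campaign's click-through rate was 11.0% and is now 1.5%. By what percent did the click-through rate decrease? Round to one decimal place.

The change is 1.5 − 11.0 = -9.5 percentage points.
Relative to the original 11.0%, that is -9.5 ÷ 11.0 ≈ -86.4%.
So the click-through rate fell by 86.4%.

86.4%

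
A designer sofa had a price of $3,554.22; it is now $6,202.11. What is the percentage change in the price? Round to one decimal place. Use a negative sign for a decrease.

Change: $6,202.11 − $3,554.22 = $2,647.89.
Relative to the original: $2,647.89 ÷ $3,554.22 ≈ 74.5%.

74.5%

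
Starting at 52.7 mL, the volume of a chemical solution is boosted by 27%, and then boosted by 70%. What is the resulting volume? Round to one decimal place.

113.8 mL

27% increase: 52.7 × 1.27 = 66.929.
70% increase: 66.929 × 1.7 = 113.7793 ≈ 113.8.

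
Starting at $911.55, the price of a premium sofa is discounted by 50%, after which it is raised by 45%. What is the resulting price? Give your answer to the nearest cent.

Each change multiplies by a factor: 0.5 × 1.45 = 0.725.
$911.55 × 0.725 = $660.87375 ≈ $660.87.

$660.87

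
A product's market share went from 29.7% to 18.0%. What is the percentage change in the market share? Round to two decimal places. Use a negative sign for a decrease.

The change is 18.0 − 29.7 = -11.7 percentage points.
Relative to the original 29.7%, that is -11.7 ÷ 29.7 ≈ -39.39%.

-39.39%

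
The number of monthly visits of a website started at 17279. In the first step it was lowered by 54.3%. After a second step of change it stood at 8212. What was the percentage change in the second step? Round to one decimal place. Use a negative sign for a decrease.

4.0%

After the first step: 17279 × 0.457 = 7896.503.
Second-step multiplier: 8212 ÷ 7896.503 ≈ 1.03995.
That is a change of 4.0%.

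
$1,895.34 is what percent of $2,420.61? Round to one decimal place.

$1,895.34 ÷ $2,420.61 ≈ 78.3%.

78.3%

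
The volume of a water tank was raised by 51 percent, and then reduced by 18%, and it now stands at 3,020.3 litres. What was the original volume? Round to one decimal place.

2,439.3 litres

The overall multiplier applied was 1.51 × 0.82 = 1.2382.
So the original volume was 3,020.3 ÷ 1.2382 ≈ 2,439.3 litres.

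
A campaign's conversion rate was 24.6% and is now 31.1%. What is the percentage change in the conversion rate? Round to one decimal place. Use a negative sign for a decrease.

The change is 31.1 − 24.6 = 6.5 percentage points.
Relative to the original 24.6%, that is 6.5 ÷ 24.6 ≈ 26.4%.

26.4%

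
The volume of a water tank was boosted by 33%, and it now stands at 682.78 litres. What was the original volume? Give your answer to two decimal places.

513.37 litres

The overall multiplier applied was 1.33.
So the original volume was 682.78 ÷ 1.33 ≈ 513.37 litres.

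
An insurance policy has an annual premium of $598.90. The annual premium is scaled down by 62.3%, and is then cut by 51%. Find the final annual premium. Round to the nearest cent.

$110.63

Each change multiplies by a factor: 0.377 × 0.49 = 0.18473.
$598.90 × 0.18473 = $110.634797 ≈ $110.63.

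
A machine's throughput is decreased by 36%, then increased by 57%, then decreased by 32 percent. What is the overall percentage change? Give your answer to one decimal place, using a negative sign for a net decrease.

A 36% decrease multiplies by 0.64.
Then a 57% increase: 0.64 × 1.57 = 1.0048.
Then a 32% decrease: 1.0048 × 0.68 = 0.683264.
Overall factor 0.683264, i.e. -31.7%.

-31.7%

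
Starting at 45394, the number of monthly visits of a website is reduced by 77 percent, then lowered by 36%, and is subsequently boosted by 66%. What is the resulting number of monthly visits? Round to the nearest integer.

Each change multiplies by a factor: 0.23 × 0.64 × 1.66 = 0.244352.
45394 × 0.244352 = 11092.114688 ≈ 11092.

11092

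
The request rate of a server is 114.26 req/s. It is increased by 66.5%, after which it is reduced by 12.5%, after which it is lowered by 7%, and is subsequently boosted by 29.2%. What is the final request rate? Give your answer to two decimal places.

Each change multiplies by a factor: 1.665 × 0.875 × 0.93 × 1.292 = 1.750522725.
114.26 × 1.750522725 = 200.0147265585 ≈ 200.01.

200.01 req/s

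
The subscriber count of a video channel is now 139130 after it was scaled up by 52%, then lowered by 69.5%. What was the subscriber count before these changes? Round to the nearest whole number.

Undoing the 69.5% decrease: 139130 ÷ 0.305 ≈ 456163.934426.
Undoing the 52% increase: 456163.934426 ÷ 1.52 ≈ 300108.

300108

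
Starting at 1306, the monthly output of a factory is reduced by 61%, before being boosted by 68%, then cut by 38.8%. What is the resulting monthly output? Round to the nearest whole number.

After the 61% decrease: 1306 × 0.39 = 509.34.
Apply the 68% increase: 509.34 × 1.68 = 855.6912.
After the 38.8% decrease: 855.6912 × 0.612 = 523.6830144 ≈ 524.

524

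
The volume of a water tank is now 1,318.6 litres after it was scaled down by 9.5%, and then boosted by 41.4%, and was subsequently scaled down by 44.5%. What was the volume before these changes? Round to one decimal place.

1,856.6 litres

The overall multiplier applied was 0.905 × 1.414 × 0.555 = 0.71021685.
So the original volume was 1,318.6 ÷ 0.71021685 ≈ 1,856.6 litres.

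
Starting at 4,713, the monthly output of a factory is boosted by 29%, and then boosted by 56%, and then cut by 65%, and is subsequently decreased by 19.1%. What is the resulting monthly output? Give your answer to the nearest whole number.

2,686

Each change multiplies by a factor: 1.29 × 1.56 × 0.35 × 0.809 = 0.56981106.
4,713 × 0.56981106 = 2685.51952578 ≈ 2,686.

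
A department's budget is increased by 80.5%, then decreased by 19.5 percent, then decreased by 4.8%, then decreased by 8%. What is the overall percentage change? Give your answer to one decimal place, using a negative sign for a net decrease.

27.3%

The combined multiplier is 1.805 × 0.805 × 0.952 × 0.92 = 1.272617416.
That corresponds to an increase of 27.3%.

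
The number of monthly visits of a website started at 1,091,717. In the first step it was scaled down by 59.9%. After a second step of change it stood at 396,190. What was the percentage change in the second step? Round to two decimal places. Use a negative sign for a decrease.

After the first step: 1,091,717 × 0.401 = 437778.517.
Second-step multiplier: 396,190 ÷ 437778.517 ≈ 0.905001.
That is a change of -9.50%.

-9.50%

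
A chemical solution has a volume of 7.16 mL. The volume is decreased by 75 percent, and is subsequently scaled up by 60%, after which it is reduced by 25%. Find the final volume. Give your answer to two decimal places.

75% decrease: 7.16 × 0.25 = 1.79.
After the 60% increase: 1.79 × 1.6 = 2.864.
After the 25% decrease: 2.864 × 0.75 = 2.148 ≈ 2.15.

2.15 mL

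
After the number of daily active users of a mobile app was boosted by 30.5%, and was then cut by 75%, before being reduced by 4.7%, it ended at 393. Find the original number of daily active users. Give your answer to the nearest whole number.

Undoing the 4.7% decrease: 393 ÷ 0.953 ≈ 412.381952.
Undoing the 75% decrease: 412.381952 ÷ 0.25 = 1649.527808.
Undoing the 30.5% increase: 1649.527808 ÷ 1.305 ≈ 1,264.

1,264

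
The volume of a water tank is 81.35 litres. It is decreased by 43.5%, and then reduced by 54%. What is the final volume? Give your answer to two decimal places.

Each change multiplies by a factor: 0.565 × 0.46 = 0.2599.
81.35 × 0.2599 = 21.142865 ≈ 21.14.

21.14 litres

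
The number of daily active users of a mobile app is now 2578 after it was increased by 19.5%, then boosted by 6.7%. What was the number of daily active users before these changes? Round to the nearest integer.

2022

Undoing the 6.7% increase: 2578 ÷ 1.067 ≈ 2416.119963.
Undoing the 19.5% increase: 2416.119963 ÷ 1.195 ≈ 2022.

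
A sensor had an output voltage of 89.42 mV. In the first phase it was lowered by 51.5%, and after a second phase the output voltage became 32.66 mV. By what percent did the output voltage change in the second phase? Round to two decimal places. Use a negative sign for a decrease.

After the first phase: 89.42 × 0.485 = 43.3687.
Second-phase multiplier: 32.66 ÷ 43.3687 ≈ 0.753078.
That is a change of -24.69%.

-24.69%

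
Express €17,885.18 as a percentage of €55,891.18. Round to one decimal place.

32.0%

€17,885.18 ÷ €55,891.18 ≈ 32.0%.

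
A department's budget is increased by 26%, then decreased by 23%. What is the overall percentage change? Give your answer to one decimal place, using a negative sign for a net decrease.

-3.0%

A 26% increase multiplies by 1.26.
Then a 23% decrease: 1.26 × 0.77 = 0.9702.
Overall factor 0.9702, i.e. -3.0%.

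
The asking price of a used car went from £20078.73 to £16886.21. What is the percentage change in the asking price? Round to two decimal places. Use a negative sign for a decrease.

-15.90%

Change: £16886.21 − £20078.73 = -£3192.52.
Relative to the original: -£3192.52 ÷ £20078.73 ≈ -15.90%.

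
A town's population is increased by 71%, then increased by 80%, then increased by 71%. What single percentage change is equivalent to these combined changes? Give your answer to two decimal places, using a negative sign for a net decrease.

426.34%

A 71% increase multiplies by 1.71.
Then an 80% increase: 1.71 × 1.8 = 3.078.
Then a 71% increase: 3.078 × 1.71 = 5.26338.
Overall factor 5.26338, i.e. 426.34%.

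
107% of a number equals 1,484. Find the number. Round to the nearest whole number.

1,484 ÷ 1.07 ≈ 1,387.

1,387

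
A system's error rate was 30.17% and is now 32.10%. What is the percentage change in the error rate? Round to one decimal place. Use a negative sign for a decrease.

The change is 32.10 − 30.17 = 1.93 percentage points.
Relative to the original 30.17%, that is 1.93 ÷ 30.17 ≈ 6.4%.

6.4%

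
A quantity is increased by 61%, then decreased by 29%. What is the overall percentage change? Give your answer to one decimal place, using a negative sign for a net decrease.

The combined multiplier is 1.61 × 0.71 = 1.1431.
That corresponds to an increase of 14.3%.

14.3%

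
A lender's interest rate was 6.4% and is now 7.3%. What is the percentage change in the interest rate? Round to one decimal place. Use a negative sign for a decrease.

The change is 7.3 − 6.4 = 0.9 percentage points.
Relative to the original 6.4%, that is 0.9 ÷ 6.4 ≈ 14.1%.

14.1%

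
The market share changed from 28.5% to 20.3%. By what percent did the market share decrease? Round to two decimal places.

28.77%

The change is 20.3 − 28.5 = -8.2 percentage points.
Relative to the original 28.5%, that is -8.2 ÷ 28.5 ≈ -28.77%.
So the market share fell by 28.77%.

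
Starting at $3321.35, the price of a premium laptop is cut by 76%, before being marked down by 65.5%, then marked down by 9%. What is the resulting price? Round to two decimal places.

$250.26

76% decrease: $3321.35 × 0.24 = $797.124.
Apply the 65.5% decrease: $797.124 × 0.345 = $275.00778.
Apply the 9% decrease: $275.00778 × 0.91 = $250.2570798 ≈ $250.26.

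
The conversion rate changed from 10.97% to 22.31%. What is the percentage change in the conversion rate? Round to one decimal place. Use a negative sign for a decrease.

The change is 22.31 − 10.97 = 11.34 percentage points.
Relative to the original 10.97%, that is 11.34 ÷ 10.97 ≈ 103.4%.

103.4%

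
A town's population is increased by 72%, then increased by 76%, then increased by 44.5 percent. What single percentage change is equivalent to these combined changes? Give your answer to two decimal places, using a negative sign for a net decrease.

The combined multiplier is 1.72 × 1.76 × 1.445 = 4.374304.
That corresponds to an increase of 337.43%.

337.43%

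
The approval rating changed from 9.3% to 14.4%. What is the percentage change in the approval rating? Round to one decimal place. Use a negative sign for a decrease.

The change is 14.4 − 9.3 = 5.1 percentage points.
Relative to the original 9.3%, that is 5.1 ÷ 9.3 ≈ 54.8%.

54.8%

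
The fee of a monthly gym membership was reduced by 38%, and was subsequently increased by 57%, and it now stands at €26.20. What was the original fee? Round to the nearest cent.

Undoing the 57% increase: €26.20 ÷ 1.57 ≈ €16.687898.
Undoing the 38% decrease: €16.687898 ÷ 0.62 ≈ €26.92.

€26.92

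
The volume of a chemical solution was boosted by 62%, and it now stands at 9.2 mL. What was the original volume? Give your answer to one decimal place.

The overall multiplier applied was 1.62.
So the original volume was 9.2 ÷ 1.62 ≈ 5.7 mL.

5.7 mL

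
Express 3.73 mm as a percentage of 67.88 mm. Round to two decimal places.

5.49%

3.73 mm ÷ 67.88 mm ≈ 5.49%.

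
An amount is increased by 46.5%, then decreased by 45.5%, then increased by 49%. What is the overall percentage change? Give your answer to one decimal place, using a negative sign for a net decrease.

A 46.5% increase multiplies by 1.465.
Then a 45.5% decrease: 1.465 × 0.545 = 0.798425.
Then a 49% increase: 0.798425 × 1.49 = 1.18965325.
Overall factor 1.18965325, i.e. 19.0%.

19.0%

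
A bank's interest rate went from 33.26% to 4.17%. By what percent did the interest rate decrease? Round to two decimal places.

87.46%

The change is 4.17 − 33.26 = -29.09 percentage points.
Relative to the original 33.26%, that is -29.09 ÷ 33.26 ≈ -87.46%.
So the interest rate fell by 87.46%.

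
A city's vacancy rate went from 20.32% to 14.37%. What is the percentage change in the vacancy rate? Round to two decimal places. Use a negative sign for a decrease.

The change is 14.37 − 20.32 = -5.95 percentage points.
Relative to the original 20.32%, that is -5.95 ÷ 20.32 ≈ -29.28%.

-29.28%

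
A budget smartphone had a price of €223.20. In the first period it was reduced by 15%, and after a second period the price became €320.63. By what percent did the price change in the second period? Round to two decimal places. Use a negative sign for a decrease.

After the first period: €223.20 × 0.85 = €189.72.
Second-period multiplier: €320.63 ÷ €189.72 ≈ 1.690017.
That is a change of 69.00%.

69.00%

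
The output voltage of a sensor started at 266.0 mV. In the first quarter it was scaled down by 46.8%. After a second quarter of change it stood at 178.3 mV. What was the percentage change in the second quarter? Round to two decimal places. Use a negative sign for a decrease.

After the first quarter: 266.0 × 0.532 = 141.512.
Second-quarter multiplier: 178.3 ÷ 141.512 ≈ 1.259964.
That is a change of 26.00%.

26.00%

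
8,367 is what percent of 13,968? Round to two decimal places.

59.90%

8,367 ÷ 13,968 ≈ 59.90%.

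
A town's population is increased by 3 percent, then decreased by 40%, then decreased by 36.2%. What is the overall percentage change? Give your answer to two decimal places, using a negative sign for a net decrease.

-60.57%

The combined multiplier is 1.03 × 0.6 × 0.638 = 0.394284.
That corresponds to a decrease of 60.57%.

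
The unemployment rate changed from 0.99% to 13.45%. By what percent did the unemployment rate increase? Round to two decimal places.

1258.59%

The change is 13.45 − 0.99 = 12.46 percentage points.
Relative to the original 0.99%, that is 12.46 ÷ 0.99 ≈ 1258.59%.
So the unemployment rate rose by 1258.59%.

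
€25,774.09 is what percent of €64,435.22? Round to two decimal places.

€25,774.09 ÷ €64,435.22 ≈ 40.00%.

40.00%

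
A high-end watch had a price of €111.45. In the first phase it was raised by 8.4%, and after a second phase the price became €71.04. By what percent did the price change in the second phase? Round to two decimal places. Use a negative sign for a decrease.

-41.20%

After the first phase: €111.45 × 1.084 = €120.8118.
Second-phase multiplier: €71.04 ÷ €120.8118 ≈ 0.588022.
That is a change of -41.20%.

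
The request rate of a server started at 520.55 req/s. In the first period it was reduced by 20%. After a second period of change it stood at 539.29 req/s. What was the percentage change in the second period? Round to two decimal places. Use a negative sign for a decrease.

29.50%

After the first period: 520.55 × 0.8 = 416.44.
Second-period multiplier: 539.29 ÷ 416.44 ≈ 1.295.
That is a change of 29.50%.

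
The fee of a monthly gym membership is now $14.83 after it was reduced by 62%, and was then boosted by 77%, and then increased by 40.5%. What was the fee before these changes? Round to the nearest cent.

The overall multiplier applied was 0.38 × 1.77 × 1.405 = 0.945003.
So the original fee was $14.83 ÷ 0.945003 ≈ $15.69.

$15.69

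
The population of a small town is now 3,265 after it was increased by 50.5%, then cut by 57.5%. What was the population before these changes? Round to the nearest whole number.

Undoing the 57.5% decrease: 3,265 ÷ 0.425 ≈ 7682.352941.
Undoing the 50.5% increase: 7682.352941 ÷ 1.505 ≈ 5,105.

5,105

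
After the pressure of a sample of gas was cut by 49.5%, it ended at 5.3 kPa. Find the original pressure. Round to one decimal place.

10.5 kPa

The overall multiplier applied was 0.505.
So the original pressure was 5.3 ÷ 0.505 ≈ 10.5 kPa.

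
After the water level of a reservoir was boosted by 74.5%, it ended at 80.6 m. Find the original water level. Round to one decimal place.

46.2 m

The overall multiplier applied was 1.745.
So the original water level was 80.6 ÷ 1.745 ≈ 46.2 m.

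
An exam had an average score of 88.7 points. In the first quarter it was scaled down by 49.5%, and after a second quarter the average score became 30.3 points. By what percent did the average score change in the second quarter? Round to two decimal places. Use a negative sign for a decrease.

-32.36%

After the first quarter: 88.7 × 0.505 = 44.7935.
Second-quarter multiplier: 30.3 ÷ 44.7935 ≈ 0.676437.
That is a change of -32.36%.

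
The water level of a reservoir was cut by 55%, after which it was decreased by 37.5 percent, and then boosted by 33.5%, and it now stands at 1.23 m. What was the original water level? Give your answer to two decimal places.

3.28 m

The overall multiplier applied was 0.45 × 0.625 × 1.335 = 0.37546875.
So the original water level was 1.23 ÷ 0.37546875 ≈ 3.28 m.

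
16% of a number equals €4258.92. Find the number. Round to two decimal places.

€4258.92 ÷ 0.16 = €26618.25.

€26618.25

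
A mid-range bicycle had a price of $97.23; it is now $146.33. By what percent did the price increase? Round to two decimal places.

Change: $146.33 − $97.23 = $49.10.
Relative to the original: $49.10 ÷ $97.23 ≈ 50.50%.
So the price increased by 50.50%.

50.50%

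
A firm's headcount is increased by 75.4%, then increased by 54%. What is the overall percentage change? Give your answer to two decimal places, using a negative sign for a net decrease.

170.12%

A 75.4% increase multiplies by 1.754.
Then a 54% increase: 1.754 × 1.54 = 2.70116.
Overall factor 2.70116, i.e. 170.12%.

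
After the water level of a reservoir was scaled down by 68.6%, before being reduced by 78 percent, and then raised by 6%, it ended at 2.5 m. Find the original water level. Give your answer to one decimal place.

34.1 m

Undoing the 6% increase: 2.5 ÷ 1.06 ≈ 2.358491.
Undoing the 78% decrease: 2.358491 ÷ 0.22 ≈ 10.720414.
Undoing the 68.6% decrease: 10.720414 ÷ 0.314 ≈ 34.1 m.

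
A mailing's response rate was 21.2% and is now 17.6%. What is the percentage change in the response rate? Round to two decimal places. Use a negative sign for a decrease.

The change is 17.6 − 21.2 = -3.6 percentage points.
Relative to the original 21.2%, that is -3.6 ÷ 21.2 ≈ -16.98%.

-16.98%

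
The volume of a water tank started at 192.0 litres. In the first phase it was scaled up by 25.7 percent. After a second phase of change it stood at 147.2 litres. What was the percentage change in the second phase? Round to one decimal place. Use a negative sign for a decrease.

-39.0%

After the first phase: 192.0 × 1.257 = 241.344.
Second-phase multiplier: 147.2 ÷ 241.344 ≈ 0.60992.
That is a change of -39.0%.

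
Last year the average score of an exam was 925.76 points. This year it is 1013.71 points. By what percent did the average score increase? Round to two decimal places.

9.50%

Change: 1013.71 − 925.76 = 87.95.
Relative to the original: 87.95 ÷ 925.76 ≈ 9.50%.
So the average score increased by 9.50%.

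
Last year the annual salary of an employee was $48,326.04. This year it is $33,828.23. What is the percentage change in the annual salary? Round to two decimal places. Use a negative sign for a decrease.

-30.00%

Change: $33,828.23 − $48,326.04 = -$14,497.81.
Relative to the original: -$14,497.81 ÷ $48,326.04 ≈ -30.00%.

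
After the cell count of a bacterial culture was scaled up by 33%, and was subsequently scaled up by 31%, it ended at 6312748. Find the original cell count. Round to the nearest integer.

3623227

The overall multiplier applied was 1.33 × 1.31 = 1.7423.
So the original cell count was 6312748 ÷ 1.7423 ≈ 3623227.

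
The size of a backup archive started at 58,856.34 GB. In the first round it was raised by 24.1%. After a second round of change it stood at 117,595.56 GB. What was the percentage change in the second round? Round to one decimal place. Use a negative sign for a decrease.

After the first round: 58,856.34 × 1.241 = 73040.71794.
Second-round multiplier: 117,595.56 ÷ 73040.71794 ≈ 1.61.
That is a change of 61.0%.

61.0%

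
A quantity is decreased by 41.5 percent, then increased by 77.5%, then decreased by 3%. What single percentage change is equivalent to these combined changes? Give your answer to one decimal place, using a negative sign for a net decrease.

0.7%

The combined multiplier is 0.585 × 1.775 × 0.97 = 1.00722375.
That corresponds to an increase of 0.7%.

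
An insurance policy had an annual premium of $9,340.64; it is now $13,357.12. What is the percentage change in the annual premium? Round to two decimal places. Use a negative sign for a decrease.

Change: $13,357.12 − $9,340.64 = $4,016.48.
Relative to the original: $4,016.48 ÷ $9,340.64 ≈ 43.00%.

43.00%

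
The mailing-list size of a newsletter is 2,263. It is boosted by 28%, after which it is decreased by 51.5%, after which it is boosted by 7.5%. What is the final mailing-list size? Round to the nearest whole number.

1,510

28% increase: 2,263 × 1.28 = 2896.64.
51.5% decrease: 2896.64 × 0.485 = 1404.8704.
Apply the 7.5% increase: 1404.8704 × 1.075 = 1510.23568 ≈ 1,510.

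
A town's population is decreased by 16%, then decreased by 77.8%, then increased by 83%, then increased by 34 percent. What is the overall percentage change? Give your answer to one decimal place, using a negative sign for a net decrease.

-54.3%

A 16% decrease multiplies by 0.84.
Then a 77.8% decrease: 0.84 × 0.222 = 0.18648.
Then an 83% increase: 0.18648 × 1.83 = 0.3412584.
Then a 34% increase: 0.3412584 × 1.34 = 0.457286256.
Overall factor 0.457286256, i.e. -54.3%.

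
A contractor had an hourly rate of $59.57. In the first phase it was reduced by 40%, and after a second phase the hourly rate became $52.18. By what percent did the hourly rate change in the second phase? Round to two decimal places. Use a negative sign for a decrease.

After the first phase: $59.57 × 0.6 = $35.742.
Second-phase multiplier: $52.18 ÷ $35.742 ≈ 1.459907.
That is a change of 45.99%.

45.99%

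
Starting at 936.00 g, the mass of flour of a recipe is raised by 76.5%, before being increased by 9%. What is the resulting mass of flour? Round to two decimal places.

After the 76.5% increase: 936.00 × 1.765 = 1652.04.
9% increase: 1652.04 × 1.09 = 1800.7236 ≈ 1800.72.

1800.72 g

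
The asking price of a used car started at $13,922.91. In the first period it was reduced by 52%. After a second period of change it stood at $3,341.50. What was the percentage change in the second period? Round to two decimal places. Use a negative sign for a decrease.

-50.00%

After the first period: $13,922.91 × 0.48 = $6682.9968.
Second-period multiplier: $3,341.50 ÷ $6682.9968 ≈ 0.5.
That is a change of -50.00%.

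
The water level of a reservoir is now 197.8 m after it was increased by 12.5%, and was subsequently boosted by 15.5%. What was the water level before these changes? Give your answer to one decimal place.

152.2 m

The overall multiplier applied was 1.125 × 1.155 = 1.299375.
So the original water level was 197.8 ÷ 1.299375 ≈ 152.2 m.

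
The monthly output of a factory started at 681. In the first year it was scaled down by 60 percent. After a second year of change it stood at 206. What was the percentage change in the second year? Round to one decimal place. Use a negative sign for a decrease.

-24.4%

After the first year: 681 × 0.4 = 272.4.
Second-year multiplier: 206 ÷ 272.4 ≈ 0.75624.
That is a change of -24.4%.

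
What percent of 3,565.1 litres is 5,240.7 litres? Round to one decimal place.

5,240.7 litres ÷ 3,565.1 litres ≈ 147.0%.

147.0%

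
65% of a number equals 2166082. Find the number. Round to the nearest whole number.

3332434

2166082 ÷ 0.65 ≈ 3332434.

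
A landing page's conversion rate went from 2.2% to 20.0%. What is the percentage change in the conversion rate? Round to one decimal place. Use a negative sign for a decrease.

The change is 20.0 − 2.2 = 17.8 percentage points.
Relative to the original 2.2%, that is 17.8 ÷ 2.2 ≈ 809.1%.

809.1%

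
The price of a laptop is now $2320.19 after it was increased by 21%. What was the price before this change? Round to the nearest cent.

$1917.51

The overall multiplier applied was 1.21.
So the original price was $2320.19 ÷ 1.21 ≈ $1917.51.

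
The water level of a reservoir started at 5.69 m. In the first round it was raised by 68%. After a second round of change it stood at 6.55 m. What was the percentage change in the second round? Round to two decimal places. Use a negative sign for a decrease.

-31.48%

After the first round: 5.69 × 1.68 = 9.5592.
Second-round multiplier: 6.55 ÷ 9.5592 ≈ 0.685204.
That is a change of -31.48%.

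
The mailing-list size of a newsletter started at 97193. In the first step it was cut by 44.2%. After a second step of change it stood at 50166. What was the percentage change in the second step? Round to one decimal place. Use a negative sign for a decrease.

-7.5%

After the first step: 97193 × 0.558 = 54233.694.
Second-step multiplier: 50166 ÷ 54233.694 ≈ 0.925.
That is a change of -7.5%.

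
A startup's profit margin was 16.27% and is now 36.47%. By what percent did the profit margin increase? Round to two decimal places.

124.15%

The change is 36.47 − 16.27 = 20.20 percentage points.
Relative to the original 16.27%, that is 20.20 ÷ 16.27 ≈ 124.15%.
So the profit margin rose by 124.15%.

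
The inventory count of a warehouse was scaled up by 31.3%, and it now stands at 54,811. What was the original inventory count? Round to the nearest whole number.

The overall multiplier applied was 1.313.
So the original inventory count was 54,811 ÷ 1.313 ≈ 41,745.

41,745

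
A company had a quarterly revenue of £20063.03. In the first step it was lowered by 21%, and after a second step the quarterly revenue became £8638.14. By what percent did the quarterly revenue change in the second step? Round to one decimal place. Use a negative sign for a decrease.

After the first step: £20063.03 × 0.79 = £15849.7937.
Second-step multiplier: £8638.14 ÷ £15849.7937 ≈ 0.545.
That is a change of -45.5%.

-45.5%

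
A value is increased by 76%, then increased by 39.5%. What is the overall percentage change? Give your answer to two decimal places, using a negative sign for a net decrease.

A 76% increase multiplies by 1.76.
Then a 39.5% increase: 1.76 × 1.395 = 2.4552.
Overall factor 2.4552, i.e. 145.52%.

145.52%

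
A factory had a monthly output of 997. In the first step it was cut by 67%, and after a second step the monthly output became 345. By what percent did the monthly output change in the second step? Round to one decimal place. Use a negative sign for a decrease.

After the first step: 997 × 0.33 = 329.01.
Second-step multiplier: 345 ÷ 329.01 ≈ 1.0486.
That is a change of 4.9%.

4.9%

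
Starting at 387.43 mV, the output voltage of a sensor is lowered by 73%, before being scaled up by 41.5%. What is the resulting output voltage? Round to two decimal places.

Apply the 73% decrease: 387.43 × 0.27 = 104.6061.
After the 41.5% increase: 104.6061 × 1.415 = 148.0176315 ≈ 148.02.

148.02 mV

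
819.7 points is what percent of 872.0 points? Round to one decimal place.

819.7 points ÷ 872.0 points ≈ 94.0%.

94.0%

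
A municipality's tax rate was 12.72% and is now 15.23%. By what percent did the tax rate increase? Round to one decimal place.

The change is 15.23 − 12.72 = 2.51 percentage points.
Relative to the original 12.72%, that is 2.51 ÷ 12.72 ≈ 19.7%.
So the tax rate rose by 19.7%.

19.7%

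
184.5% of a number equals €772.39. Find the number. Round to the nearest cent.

€418.64

€772.39 ÷ 1.845 ≈ €418.64.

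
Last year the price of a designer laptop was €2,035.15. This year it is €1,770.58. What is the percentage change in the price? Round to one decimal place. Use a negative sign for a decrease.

Change: €1,770.58 − €2,035.15 = -€264.57.
Relative to the original: -€264.57 ÷ €2,035.15 ≈ -13.0%.

-13.0%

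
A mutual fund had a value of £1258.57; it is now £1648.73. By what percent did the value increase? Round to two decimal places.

31.00%

Change: £1648.73 − £1258.57 = £390.16.
Relative to the original: £390.16 ÷ £1258.57 ≈ 31.00%.
So the value increased by 31.00%.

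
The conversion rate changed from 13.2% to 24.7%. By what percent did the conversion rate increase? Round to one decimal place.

The change is 24.7 − 13.2 = 11.5 percentage points.
Relative to the original 13.2%, that is 11.5 ÷ 13.2 ≈ 87.1%.
So the conversion rate rose by 87.1%.

87.1%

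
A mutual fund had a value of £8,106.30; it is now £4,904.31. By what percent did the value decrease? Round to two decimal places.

39.50%

Change: £4,904.31 − £8,106.30 = -£3,201.99.
Relative to the original: -£3,201.99 ÷ £8,106.30 ≈ -39.50%.
So the value decreased by 39.50%.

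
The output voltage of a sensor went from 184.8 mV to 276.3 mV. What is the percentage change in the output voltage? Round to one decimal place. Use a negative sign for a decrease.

Change: 276.3 − 184.8 = 91.5.
Relative to the original: 91.5 ÷ 184.8 ≈ 49.5%.

49.5%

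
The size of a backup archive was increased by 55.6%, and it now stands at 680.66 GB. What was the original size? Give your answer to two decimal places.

437.44 GB

The overall multiplier applied was 1.556.
So the original size was 680.66 ÷ 1.556 ≈ 437.44 GB.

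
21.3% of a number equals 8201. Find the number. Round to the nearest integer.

38502

8201 ÷ 0.213 ≈ 38502.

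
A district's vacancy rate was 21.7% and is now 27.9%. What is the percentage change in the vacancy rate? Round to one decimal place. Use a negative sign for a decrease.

The change is 27.9 − 21.7 = 6.2 percentage points.
Relative to the original 21.7%, that is 6.2 ÷ 21.7 ≈ 28.6%.

28.6%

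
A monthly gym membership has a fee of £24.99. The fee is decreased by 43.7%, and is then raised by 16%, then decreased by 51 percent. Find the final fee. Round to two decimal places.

Apply the 43.7% decrease: £24.99 × 0.563 = £14.06937.
After the 16% increase: £14.06937 × 1.16 = £16.3204692.
Apply the 51% decrease: £16.3204692 × 0.49 = £7.997029908 ≈ £8.00.

£8.00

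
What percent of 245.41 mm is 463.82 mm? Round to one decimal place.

463.82 mm ÷ 245.41 mm ≈ 189.0%.

189.0%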